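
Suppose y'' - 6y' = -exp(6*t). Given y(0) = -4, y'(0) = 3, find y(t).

y = -163/36 + 19*exp(6*t)/36 - t*exp(6*t)/6

Characteristic equation r² - 6r = 0 factors as (r - 6)r = 0, so r = 6, 0.
Hence y_h = C1*exp(6*t) + C2.
Since exp(6*t) solves the homogeneous equation (r = 6 is a root of multiplicity 1), multiply the trial by t. Try y_p = A*t*exp(6*t). Substituting into the equation and dividing by exp(6*t) gives A = -1/6, so y_p = -t*exp(6*t)/6.
General solution: y = C2 + C1*exp(6*t) - t*exp(6*t)/6.
Apply the initial conditions: y(0) = C1 + C2 = -4 and y'(0) = -1/6 + 6*C1 = 3. Solving gives C1 = 19/36, C2 = -163/36.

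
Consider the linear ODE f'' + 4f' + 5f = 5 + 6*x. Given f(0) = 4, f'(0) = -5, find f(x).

Characteristic equation r² + 4r + 5 = 0 has discriminant (4)² - 4·(5) = -4 < 0, so r = -2 ± i.
Hence f_h = C1*cos(x)*exp(-2*x) + C2*exp(-2*x)*sin(x).
For the particular solution try f_p = A0 + A1*x. Substituting and matching coefficients of each power of x gives A0 = 1/25, A1 = 6/5, so f_p = 1/25 + 6*x/5.
General solution: f = 1/25 + 6*x/5 + C1*cos(x)*exp(-2*x) + C2*exp(-2*x)*sin(x).
Apply the initial conditions: f(0) = 1/25 + C1 = 4 and f'(0) = 6/5 + C2 - 2*C1 = -5. Solving gives C1 = 99/25, C2 = 43/25.

f = 1/25 + 6*x/5 + 43*exp(-2*x)*sin(x)/25 + 99*cos(x)*exp(-2*x)/25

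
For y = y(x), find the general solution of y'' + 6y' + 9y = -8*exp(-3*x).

y = C1*exp(-3*x) - 4*x**2*exp(-3*x) + C2*x*exp(-3*x)

Characteristic equation r² + 6r + 9 = 0 has discriminant (6)² - 4·(9) = 0, so r = -3 is a repeated root.
Hence y_h = (C1 + C2*x)*exp(-3*x).
Since exp(-3*x) solves the homogeneous equation (r = -3 is a root of multiplicity 2), multiply the trial by x^2. Try y_p = A*x^2*exp(-3*x). Substituting into the equation and dividing by exp(-3*x) gives A = -4, so y_p = -4*x^2*exp(-3*x).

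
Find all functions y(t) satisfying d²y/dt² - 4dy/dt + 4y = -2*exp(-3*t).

y = -2*exp(-3*t)/25 + C1*exp(2*t) + C2*t*exp(2*t)

Characteristic equation r² - 4r + 4 = 0 has discriminant (-4)² - 4·(4) = 0, so r = 2 is a repeated root.
Hence y_h = (C1 + C2*t)*exp(2*t).
Try y_p = A*exp(-3*t). Substituting into the equation and dividing by exp(-3*t) gives A = -2/25, so y_p = -2*exp(-3*t)/25.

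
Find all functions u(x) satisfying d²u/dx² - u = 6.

u = -6 + C1*exp(x) + C2*exp(-x)

Characteristic equation r² - 1 = 0 factors as (r - 1)(r + 1) = 0, so r = 1, -1.
Hence u_h = C1*exp(x) + C2*exp(-x).
For the particular solution try u_p = A0. Substituting and matching coefficients of each power of x gives A0 = -6, so u_p = -6.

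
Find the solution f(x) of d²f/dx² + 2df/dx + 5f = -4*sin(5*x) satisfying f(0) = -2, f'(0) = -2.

f = 2*cos(5*x)/25 + 4*sin(5*x)/25 - 61*exp(-x)*sin(2*x)/25 - 52*cos(2*x)*exp(-x)/25

Characteristic equation r² + 2r + 5 = 0 has discriminant (2)² - 4·(5) = -16 < 0, so r = -1 ± 2i.
Hence f_h = C1*cos(2*x)*exp(-x) + C2*exp(-x)*sin(2*x).
Try f_p = A*cos(5*x) + B*sin(5*x). Substituting and equating the coefficients of cos(5x) and sin(5x) gives A = 2/25, B = 4/25, so f_p = 2*cos(5*x)/25 + 4*sin(5*x)/25.
General solution: f = 2*cos(5*x)/25 + 4*sin(5*x)/25 + C1*cos(2*x)*exp(-x) + C2*exp(-x)*sin(2*x).
Apply the initial conditions: f(0) = 2/25 + C1 = -2 and f'(0) = 4/5 - C1 + 2*C2 = -2. Solving gives C1 = -52/25, C2 = -61/25.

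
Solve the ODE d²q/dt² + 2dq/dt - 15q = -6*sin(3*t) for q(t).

q = cos(3*t)/17 + 4*sin(3*t)/17 + C1*exp(-5*t) + C2*exp(3*t)

Characteristic equation r² + 2r - 15 = 0 factors as (r + 5)(r - 3) = 0, so r = -5, 3.
Hence q_h = C1*exp(-5*t) + C2*exp(3*t).
Try q_p = A*cos(3*t) + B*sin(3*t). Substituting and equating the coefficients of cos(3t) and sin(3t) gives A = 1/17, B = 4/17, so q_p = cos(3*t)/17 + 4*sin(3*t)/17.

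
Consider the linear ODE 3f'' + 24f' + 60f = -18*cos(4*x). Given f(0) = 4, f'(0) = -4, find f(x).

f = -12*sin(4*x)/65 - 3*cos(4*x)/130 + 417*exp(-4*x)*sin(2*x)/65 + 523*cos(2*x)*exp(-4*x)/130

Divide through by 3: f'' + 8f' + 20f = -6*cos(4*x).
Characteristic equation r² + 8r + 20 = 0 has discriminant (8)² - 4·(20) = -16 < 0, so r = -4 ± 2i.
Hence f_h = C1*cos(2*x)*exp(-4*x) + C2*exp(-4*x)*sin(2*x).
Try f_p = A*cos(4*x) + B*sin(4*x). Substituting and equating the coefficients of cos(4x) and sin(4x) gives A = -3/130, B = -12/65, so f_p = -12*sin(4*x)/65 - 3*cos(4*x)/130.
General solution: f = -12*sin(4*x)/65 - 3*cos(4*x)/130 + C1*cos(2*x)*exp(-4*x) + C2*exp(-4*x)*sin(2*x).
Apply the initial conditions: f(0) = -3/130 + C1 = 4 and f'(0) = -48/65 - 4*C1 + 2*C2 = -4. Solving gives C1 = 523/130, C2 = 417/65.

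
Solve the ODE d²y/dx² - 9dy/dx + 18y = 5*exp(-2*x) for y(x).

y = exp(-2*x)/8 + C1*exp(6*x) + C2*exp(3*x)

Characteristic equation r² - 9r + 18 = 0 factors as (r - 6)(r - 3) = 0, so r = 6, 3.
Hence y_h = C1*exp(6*x) + C2*exp(3*x).
Try y_p = A*exp(-2*x). Substituting into the equation and dividing by exp(-2*x) gives A = 1/8, so y_p = exp(-2*x)/8.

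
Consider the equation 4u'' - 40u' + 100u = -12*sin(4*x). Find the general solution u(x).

Divide through by 4: u'' - 10u' + 25u = -3*sin(4*x).
Characteristic equation r² - 10r + 25 = 0 has discriminant (-10)² - 4·(25) = 0, so r = 5 is a repeated root.
Hence u_h = (C1 + C2*x)*exp(5*x).
Try u_p = A*cos(4*x) + B*sin(4*x). Substituting and equating the coefficients of cos(4x) and sin(4x) gives A = -120/1681, B = -27/1681, so u_p = -120*cos(4*x)/1681 - 27*sin(4*x)/1681.

u = -120*cos(4*x)/1681 - 27*sin(4*x)/1681 + C1*exp(5*x) + C2*x*exp(5*x)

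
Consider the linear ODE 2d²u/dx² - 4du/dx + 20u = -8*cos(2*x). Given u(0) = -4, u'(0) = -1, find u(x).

Divide through by 2: u'' - 2u' + 10u = -4*cos(2*x).
Characteristic equation r² - 2r + 10 = 0 has discriminant (-2)² - 4·(10) = -36 < 0, so r = 1 ± 3i.
Hence u_h = C1*cos(3*x)*exp(x) + C2*exp(x)*sin(3*x).
Try u_p = A*cos(2*x) + B*sin(2*x). Substituting and equating the coefficients of cos(2x) and sin(2x) gives A = -6/13, B = 4/13, so u_p = -6*cos(2*x)/13 + 4*sin(2*x)/13.
General solution: u = -6*cos(2*x)/13 + 4*sin(2*x)/13 + C1*cos(3*x)*exp(x) + C2*exp(x)*sin(3*x).
Apply the initial conditions: u(0) = -6/13 + C1 = -4 and u'(0) = 8/13 + C1 + 3*C2 = -1. Solving gives C1 = -46/13, C2 = 25/39.

u = -6*cos(2*x)/13 + 4*sin(2*x)/13 - 46*cos(3*x)*exp(x)/13 + 25*exp(x)*sin(3*x)/39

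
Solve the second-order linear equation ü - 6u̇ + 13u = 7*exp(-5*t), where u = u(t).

Characteristic equation r² - 6r + 13 = 0 has discriminant (-6)² - 4·(13) = -16 < 0, so r = 3 ± 2i.
Hence u_h = C1*cos(2*t)*exp(3*t) + C2*exp(3*t)*sin(2*t).
Try u_p = A*exp(-5*t). Substituting into the equation and dividing by exp(-5*t) gives A = 7/68, so u_p = 7*exp(-5*t)/68.

u = 7*exp(-5*t)/68 + C1*cos(2*t)*exp(3*t) + C2*exp(3*t)*sin(2*t)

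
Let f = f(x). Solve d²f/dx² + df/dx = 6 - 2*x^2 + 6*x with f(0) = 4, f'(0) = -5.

f = 3 - 4*x + 5*x**2 - 2*x**3/3 + exp(-x)

Characteristic equation r² + r = 0 factors as (r + 1)r = 0, so r = -1, 0.
Hence f_h = C1*exp(-x) + C2.
Since 0 is a characteristic root (multiplicity 1), multiply the polynomial trial by x: try f_p = x*(A0 + A1*x + A2*x^2). Substituting and matching coefficients of each power of x gives A0 = -4, A1 = 5, A2 = -2/3, so f_p = -4*x + 5*x^2 - 2*x^3/3.
General solution: f = C2 - 4*x + 5*x^2 - 2*x^3/3 + C1*exp(-x).
Apply the initial conditions: f(0) = C1 + C2 = 4 and f'(0) = -4 - C1 = -5. Solving gives C1 = 1, C2 = 3.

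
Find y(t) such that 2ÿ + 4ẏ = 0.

Divide through by 2: y'' + 2y' = 0.
Characteristic equation r² + 2r = 0 factors as (r + 2)r = 0, so r = -2, 0.
Hence y_h = C1*exp(-2*t) + C2.

y = C2 + C1*exp(-2*t)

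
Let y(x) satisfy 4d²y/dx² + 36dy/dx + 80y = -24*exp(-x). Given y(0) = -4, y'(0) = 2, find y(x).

y = -16*exp(-4*x) - exp(-x)/2 + 25*exp(-5*x)/2

Divide through by 4: y'' + 9y' + 20y = -6*exp(-x).
Characteristic equation r² + 9r + 20 = 0 factors as (r + 4)(r + 5) = 0, so r = -4, -5.
Hence y_h = C1*exp(-4*x) + C2*exp(-5*x).
Try y_p = A*exp(-x). Substituting into the equation and dividing by exp(-x) gives A = -1/2, so y_p = -exp(-x)/2.
General solution: y = -exp(-x)/2 + C1*exp(-4*x) + C2*exp(-5*x).
Apply the initial conditions: y(0) = -1/2 + C1 + C2 = -4 and y'(0) = 1/2 - 5*C2 - 4*C1 = 2. Solving gives C1 = -16, C2 = 25/2.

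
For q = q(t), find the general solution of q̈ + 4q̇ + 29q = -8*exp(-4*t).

Characteristic equation r² + 4r + 29 = 0 has discriminant (4)² - 4·(29) = -100 < 0, so r = -2 ± 5i.
Hence q_h = C1*cos(5*t)*exp(-2*t) + C2*exp(-2*t)*sin(5*t).
Try q_p = A*exp(-4*t). Substituting into the equation and dividing by exp(-4*t) gives A = -8/29, so q_p = -8*exp(-4*t)/29.

q = -8*exp(-4*t)/29 + C1*cos(5*t)*exp(-2*t) + C2*exp(-2*t)*sin(5*t)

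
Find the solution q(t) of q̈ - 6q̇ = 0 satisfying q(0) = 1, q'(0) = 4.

Characteristic equation r² - 6r = 0 factors as (r - 6)r = 0, so r = 6, 0.
Hence q_h = C1*exp(6*t) + C2.
Apply the initial conditions: q(0) = C1 + C2 = 1 and q'(0) = 6*C1 = 4. Solving gives C1 = 2/3, C2 = 1/3.

q = 1/3 + 2*exp(6*t)/3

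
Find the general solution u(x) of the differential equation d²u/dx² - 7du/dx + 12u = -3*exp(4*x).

u = C1*exp(3*x) + C2*exp(4*x) - 3*x*exp(4*x)

Characteristic equation r² - 7r + 12 = 0 factors as (r - 3)(r - 4) = 0, so r = 3, 4.
Hence u_h = C1*exp(3*x) + C2*exp(4*x).
Since exp(4*x) solves the homogeneous equation (r = 4 is a root of multiplicity 1), multiply the trial by x. Try u_p = A*x*exp(4*x). Substituting into the equation and dividing by exp(4*x) gives A = -3, so u_p = -3*x*exp(4*x).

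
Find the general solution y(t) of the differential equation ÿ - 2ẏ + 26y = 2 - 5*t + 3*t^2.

y = 120/2197 - 59*t/338 + 3*t**2/26 + C1*cos(5*t)*exp(t) + C2*exp(t)*sin(5*t)

Characteristic equation r² - 2r + 26 = 0 has discriminant (-2)² - 4·(26) = -100 < 0, so r = 1 ± 5i.
Hence y_h = C1*cos(5*t)*exp(t) + C2*exp(t)*sin(5*t).
For the particular solution try y_p = A0 + A1*t + A2*t^2. Substituting and matching coefficients of each power of t gives A0 = 120/2197, A1 = -59/338, A2 = 3/26, so y_p = 120/2197 - 59*t/338 + 3*t^2/26.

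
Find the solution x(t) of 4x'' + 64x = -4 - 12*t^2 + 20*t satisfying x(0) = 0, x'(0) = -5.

x = -5/128 - 85*sin(4*t)/64 - 3*t**2/16 + 5*t/16 + 5*cos(4*t)/128

Divide through by 4: x'' + 16x = -1 - 3*t^2 + 5*t.
Characteristic equation r² + 16 = 0 has discriminant (0)² - 4·(16) = -64 < 0, so r = ± 4i.
Hence x_h = C1*cos(4*t) + C2*sin(4*t).
For the particular solution try x_p = A0 + A1*t + A2*t^2. Substituting and matching coefficients of each power of t gives A0 = -5/128, A1 = 5/16, A2 = -3/16, so x_p = -5/128 - 3*t^2/16 + 5*t/16.
General solution: x = -5/128 - 3*t^2/16 + 5*t/16 + C1*cos(4*t) + C2*sin(4*t).
Apply the initial conditions: x(0) = -5/128 + C1 = 0 and x'(0) = 5/16 + 4*C2 = -5. Solving gives C1 = 5/128, C2 = -85/64.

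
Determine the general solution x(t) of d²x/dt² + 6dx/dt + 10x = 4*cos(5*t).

Characteristic equation r² + 6r + 10 = 0 has discriminant (6)² - 4·(10) = -4 < 0, so r = -3 ± i.
Hence x_h = C1*cos(t)*exp(-3*t) + C2*exp(-3*t)*sin(t).
Try x_p = A*cos(5*t) + B*sin(5*t). Substituting and equating the coefficients of cos(5t) and sin(5t) gives A = -4/75, B = 8/75, so x_p = -4*cos(5*t)/75 + 8*sin(5*t)/75.

x = -4*cos(5*t)/75 + 8*sin(5*t)/75 + C1*cos(t)*exp(-3*t) + C2*exp(-3*t)*sin(t)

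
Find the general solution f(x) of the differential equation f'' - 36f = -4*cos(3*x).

f = 4*cos(3*x)/45 + C1*exp(-6*x) + C2*exp(6*x)

Characteristic equation r² - 36 = 0 factors as (r + 6)(r - 6) = 0, so r = -6, 6.
Hence f_h = C1*exp(-6*x) + C2*exp(6*x).
Try f_p = A*cos(3*x) + B*sin(3*x). Substituting and equating the coefficients of cos(3x) and sin(3x) gives A = 4/45, B = 0, so f_p = 4*cos(3*x)/45.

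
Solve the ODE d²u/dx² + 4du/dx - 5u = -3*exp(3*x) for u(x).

Characteristic equation r² + 4r - 5 = 0 factors as (r + 5)(r - 1) = 0, so r = -5, 1.
Hence u_h = C1*exp(-5*x) + C2*exp(x).
Try u_p = A*exp(3*x). Substituting into the equation and dividing by exp(3*x) gives A = -3/16, so u_p = -3*exp(3*x)/16.

u = -3*exp(3*x)/16 + C1*exp(-5*x) + C2*exp(x)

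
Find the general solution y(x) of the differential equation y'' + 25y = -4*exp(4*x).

Characteristic equation r² + 25 = 0 has discriminant (0)² - 4·(25) = -100 < 0, so r = ± 5i.
Hence y_h = C1*cos(5*x) + C2*sin(5*x).
Try y_p = A*exp(4*x). Substituting into the equation and dividing by exp(4*x) gives A = -4/41, so y_p = -4*exp(4*x)/41.

y = -4*exp(4*x)/41 + C1*cos(5*x) + C2*sin(5*x)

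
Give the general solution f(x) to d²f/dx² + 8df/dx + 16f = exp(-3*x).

f = C1*exp(-4*x) + C2*x*exp(-4*x) + exp(-3*x)

Characteristic equation r² + 8r + 16 = 0 has discriminant (8)² - 4·(16) = 0, so r = -4 is a repeated root.
Hence f_h = (C1 + C2*x)*exp(-4*x).
Try f_p = A*exp(-3*x). Substituting into the equation and dividing by exp(-3*x) gives A = 1, so f_p = exp(-3*x).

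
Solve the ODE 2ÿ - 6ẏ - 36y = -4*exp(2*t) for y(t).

y = exp(2*t)/10 + C1*exp(6*t) + C2*exp(-3*t)

Divide through by 2: y'' - 3y' - 18y = -2*exp(2*t).
Characteristic equation r² - 3r - 18 = 0 factors as (r - 6)(r + 3) = 0, so r = 6, -3.
Hence y_h = C1*exp(6*t) + C2*exp(-3*t).
Try y_p = A*exp(2*t). Substituting into the equation and dividing by exp(2*t) gives A = 1/10, so y_p = exp(2*t)/10.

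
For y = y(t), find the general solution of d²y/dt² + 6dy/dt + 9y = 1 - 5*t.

Characteristic equation r² + 6r + 9 = 0 has discriminant (6)² - 4·(9) = 0, so r = -3 is a repeated root.
Hence y_h = (C1 + C2*t)*exp(-3*t).
For the particular solution try y_p = A0 + A1*t. Substituting and matching coefficients of each power of t gives A0 = 13/27, A1 = -5/9, so y_p = 13/27 - 5*t/9.

y = 13/27 - 5*t/9 + C1*exp(-3*t) + C2*t*exp(-3*t)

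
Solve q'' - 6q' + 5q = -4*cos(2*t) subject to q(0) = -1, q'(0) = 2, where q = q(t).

Characteristic equation r² - 6r + 5 = 0 factors as (r - 5)(r - 1) = 0, so r = 5, 1.
Hence q_h = C1*exp(5*t) + C2*exp(t).
Try q_p = A*cos(2*t) + B*sin(2*t). Substituting and equating the coefficients of cos(2t) and sin(2t) gives A = -4/145, B = 48/145, so q_p = -4*cos(2*t)/145 + 48*sin(2*t)/145.
General solution: q = -4*cos(2*t)/145 + 48*sin(2*t)/145 + C1*exp(5*t) + C2*exp(t).
Apply the initial conditions: q(0) = -4/145 + C1 + C2 = -1 and q'(0) = 96/145 + C2 + 5*C1 = 2. Solving gives C1 = 67/116, C2 = -31/20.

q = -31*exp(t)/20 - 4*cos(2*t)/145 + 48*sin(2*t)/145 + 67*exp(5*t)/116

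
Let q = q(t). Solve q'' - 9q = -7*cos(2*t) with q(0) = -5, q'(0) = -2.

q = -121*exp(3*t)/39 - 95*exp(-3*t)/39 + 7*cos(2*t)/13

Characteristic equation r² - 9 = 0 factors as (r - 3)(r + 3) = 0, so r = 3, -3.
Hence q_h = C1*exp(3*t) + C2*exp(-3*t).
Try q_p = A*cos(2*t) + B*sin(2*t). Substituting and equating the coefficients of cos(2t) and sin(2t) gives A = 7/13, B = 0, so q_p = 7*cos(2*t)/13.
General solution: q = 7*cos(2*t)/13 + C1*exp(3*t) + C2*exp(-3*t).
Apply the initial conditions: q(0) = 7/13 + C1 + C2 = -5 and q'(0) = -3*C2 + 3*C1 = -2. Solving gives C1 = -121/39, C2 = -95/39.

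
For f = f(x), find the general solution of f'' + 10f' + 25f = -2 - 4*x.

Characteristic equation r² + 10r + 25 = 0 has discriminant (10)² - 4·(25) = 0, so r = -5 is a repeated root.
Hence f_h = (C1 + C2*x)*exp(-5*x).
For the particular solution try f_p = A0 + A1*x. Substituting and matching coefficients of each power of x gives A0 = -2/125, A1 = -4/25, so f_p = -2/125 - 4*x/25.

f = -2/125 - 4*x/25 + C1*exp(-5*x) + C2*x*exp(-5*x)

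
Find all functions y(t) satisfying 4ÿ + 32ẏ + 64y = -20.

y = -5/16 + C1*exp(-4*t) + C2*t*exp(-4*t)

Divide through by 4: y'' + 8y' + 16y = -5.
Characteristic equation r² + 8r + 16 = 0 has discriminant (8)² - 4·(16) = 0, so r = -4 is a repeated root.
Hence y_h = (C1 + C2*t)*exp(-4*t).
For the particular solution try y_p = A0. Substituting and matching coefficients of each power of t gives A0 = -5/16, so y_p = -5/16.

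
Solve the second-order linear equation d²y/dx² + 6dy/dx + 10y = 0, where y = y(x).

y = C1*cos(x)*exp(-3*x) + C2*exp(-3*x)*sin(x)

Characteristic equation r² + 6r + 10 = 0 has discriminant (6)² - 4·(10) = -4 < 0, so r = -3 ± i.
Hence y_h = C1*cos(x)*exp(-3*x) + C2*exp(-3*x)*sin(x).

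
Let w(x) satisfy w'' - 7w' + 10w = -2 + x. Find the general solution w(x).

Characteristic equation r² - 7r + 10 = 0 factors as (r - 2)(r - 5) = 0, so r = 2, 5.
Hence w_h = C1*exp(2*x) + C2*exp(5*x).
For the particular solution try w_p = A0 + A1*x. Substituting and matching coefficients of each power of x gives A0 = -13/100, A1 = 1/10, so w_p = -13/100 + x/10.

w = -13/100 + x/10 + C1*exp(2*x) + C2*exp(5*x)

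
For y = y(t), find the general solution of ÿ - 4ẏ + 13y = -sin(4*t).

y = -16*cos(4*t)/265 + 3*sin(4*t)/265 + C1*cos(3*t)*exp(2*t) + C2*exp(2*t)*sin(3*t)

Characteristic equation r² - 4r + 13 = 0 has discriminant (-4)² - 4·(13) = -36 < 0, so r = 2 ± 3i.
Hence y_h = C1*cos(3*t)*exp(2*t) + C2*exp(2*t)*sin(3*t).
Try y_p = A*cos(4*t) + B*sin(4*t). Substituting and equating the coefficients of cos(4t) and sin(4t) gives A = -16/265, B = 3/265, so y_p = -16*cos(4*t)/265 + 3*sin(4*t)/265.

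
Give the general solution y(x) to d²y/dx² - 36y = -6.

Characteristic equation r² - 36 = 0 factors as (r + 6)(r - 6) = 0, so r = -6, 6.
Hence y_h = C1*exp(-6*x) + C2*exp(6*x).
For the particular solution try y_p = A0. Substituting and matching coefficients of each power of x gives A0 = 1/6, so y_p = 1/6.

y = 1/6 + C1*exp(-6*x) + C2*exp(6*x)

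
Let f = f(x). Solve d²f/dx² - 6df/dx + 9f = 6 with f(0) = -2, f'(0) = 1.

f = 2/3 - 8*exp(3*x)/3 + 9*x*exp(3*x)

Characteristic equation r² - 6r + 9 = 0 has discriminant (-6)² - 4·(9) = 0, so r = 3 is a repeated root.
Hence f_h = (C1 + C2*x)*exp(3*x).
For the particular solution try f_p = A0. Substituting and matching coefficients of each power of x gives A0 = 2/3, so f_p = 2/3.
General solution: f = 2/3 + C1*exp(3*x) + C2*x*exp(3*x).
Apply the initial conditions: f(0) = 2/3 + C1 = -2 and f'(0) = C2 + 3*C1 = 1. Solving gives C1 = -8/3, C2 = 9.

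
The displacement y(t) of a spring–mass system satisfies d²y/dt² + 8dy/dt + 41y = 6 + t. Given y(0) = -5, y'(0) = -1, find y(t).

Characteristic equation r² + 8r + 41 = 0 has discriminant (8)² - 4·(41) = -100 < 0, so r = -4 ± 5i.
Hence y_h = C1*cos(5*t)*exp(-4*t) + C2*exp(-4*t)*sin(5*t).
For the particular solution try y_p = A0 + A1*t. Substituting and matching coefficients of each power of t gives A0 = 238/1681, A1 = 1/41, so y_p = 238/1681 + t/41.
General solution: y = 238/1681 + t/41 + C1*cos(5*t)*exp(-4*t) + C2*exp(-4*t)*sin(5*t).
Apply the initial conditions: y(0) = 238/1681 + C1 = -5 and y'(0) = 1/41 - 4*C1 + 5*C2 = -1. Solving gives C1 = -8643/1681, C2 = -36294/8405.

y = 238/1681 + t/41 - 36294*exp(-4*t)*sin(5*t)/8405 - 8643*cos(5*t)*exp(-4*t)/1681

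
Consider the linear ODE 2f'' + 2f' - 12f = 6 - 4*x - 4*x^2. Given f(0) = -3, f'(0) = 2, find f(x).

Divide through by 2: f'' + f' - 6f = 3 - 2*x - 2*x^2.
Characteristic equation r² + r - 6 = 0 factors as (r + 3)(r - 2) = 0, so r = -3, 2.
Hence f_h = C1*exp(-3*x) + C2*exp(2*x).
For the particular solution try f_p = A0 + A1*x + A2*x^2. Substituting and matching coefficients of each power of x gives A0 = -17/54, A1 = 4/9, A2 = 1/3, so f_p = -17/54 + x^2/3 + 4*x/9.
General solution: f = -17/54 + x^2/3 + 4*x/9 + C1*exp(-3*x) + C2*exp(2*x).
Apply the initial conditions: f(0) = -17/54 + C1 + C2 = -3 and f'(0) = 4/9 - 3*C1 + 2*C2 = 2. Solving gives C1 = -187/135, C2 = -13/10.

f = -17/54 - 187*exp(-3*x)/135 - 13*exp(2*x)/10 + x**2/3 + 4*x/9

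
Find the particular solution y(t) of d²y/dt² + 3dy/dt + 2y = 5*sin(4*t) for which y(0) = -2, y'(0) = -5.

Characteristic equation r² + 3r + 2 = 0 factors as (r + 2)(r + 1) = 0, so r = -2, -1.
Hence y_h = C1*exp(-2*t) + C2*exp(-t).
Try y_p = A*cos(4*t) + B*sin(4*t). Substituting and equating the coefficients of cos(4t) and sin(4t) gives A = -3/17, B = -7/34, so y_p = -7*sin(4*t)/34 - 3*cos(4*t)/17.
General solution: y = -7*sin(4*t)/34 - 3*cos(4*t)/17 + C1*exp(-2*t) + C2*exp(-t).
Apply the initial conditions: y(0) = -3/17 + C1 + C2 = -2 and y'(0) = -14/17 - C2 - 2*C1 = -5. Solving gives C1 = 6, C2 = -133/17.

y = 6*exp(-2*t) - 133*exp(-t)/17 - 7*sin(4*t)/34 - 3*cos(4*t)/17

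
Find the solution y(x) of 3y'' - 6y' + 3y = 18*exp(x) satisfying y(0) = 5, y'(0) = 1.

y = 5*exp(x) - 4*x*exp(x) + 3*x**2*exp(x)

Divide through by 3: y'' - 2y' + y = 6*exp(x).
Characteristic equation r² - 2r + 1 = 0 has discriminant (-2)² - 4·(1) = 0, so r = 1 is a repeated root.
Hence y_h = (C1 + C2*x)*exp(x).
Since exp(x) solves the homogeneous equation (r = 1 is a root of multiplicity 2), multiply the trial by x^2. Try y_p = A*x^2*exp(x). Substituting into the equation and dividing by exp(x) gives A = 3, so y_p = 3*x^2*exp(x).
General solution: y = C1*exp(x) + 3*x^2*exp(x) + C2*x*exp(x).
Apply the initial conditions: y(0) = C1 = 5 and y'(0) = C1 + C2 = 1. Solving gives C1 = 5, C2 = -4.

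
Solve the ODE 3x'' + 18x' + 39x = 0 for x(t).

Divide through by 3: x'' + 6x' + 13x = 0.
Characteristic equation r² + 6r + 13 = 0 has discriminant (6)² - 4·(13) = -16 < 0, so r = -3 ± 2i.
Hence x_h = C1*cos(2*t)*exp(-3*t) + C2*exp(-3*t)*sin(2*t).

x = C1*cos(2*t)*exp(-3*t) + C2*exp(-3*t)*sin(2*t)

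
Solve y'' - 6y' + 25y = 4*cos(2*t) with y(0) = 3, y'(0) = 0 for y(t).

y = -16*sin(2*t)/195 + 28*cos(2*t)/195 - 1639*exp(3*t)*sin(4*t)/780 + 557*cos(4*t)*exp(3*t)/195

Characteristic equation r² - 6r + 25 = 0 has discriminant (-6)² - 4·(25) = -64 < 0, so r = 3 ± 4i.
Hence y_h = C1*cos(4*t)*exp(3*t) + C2*exp(3*t)*sin(4*t).
Try y_p = A*cos(2*t) + B*sin(2*t). Substituting and equating the coefficients of cos(2t) and sin(2t) gives A = 28/195, B = -16/195, so y_p = -16*sin(2*t)/195 + 28*cos(2*t)/195.
General solution: y = -16*sin(2*t)/195 + 28*cos(2*t)/195 + C1*cos(4*t)*exp(3*t) + C2*exp(3*t)*sin(4*t).
Apply the initial conditions: y(0) = 28/195 + C1 = 3 and y'(0) = -32/195 + 3*C1 + 4*C2 = 0. Solving gives C1 = 557/195, C2 = -1639/780.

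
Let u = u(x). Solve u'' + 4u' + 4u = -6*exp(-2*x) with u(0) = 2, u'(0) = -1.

u = 2*exp(-2*x) - 3*x**2*exp(-2*x) + 3*x*exp(-2*x)

Characteristic equation r² + 4r + 4 = 0 has discriminant (4)² - 4·(4) = 0, so r = -2 is a repeated root.
Hence u_h = (C1 + C2*x)*exp(-2*x).
Since exp(-2*x) solves the homogeneous equation (r = -2 is a root of multiplicity 2), multiply the trial by x^2. Try u_p = A*x^2*exp(-2*x). Substituting into the equation and dividing by exp(-2*x) gives A = -3, so u_p = -3*x^2*exp(-2*x).
General solution: u = C1*exp(-2*x) - 3*x^2*exp(-2*x) + C2*x*exp(-2*x).
Apply the initial conditions: u(0) = C1 = 2 and u'(0) = C2 - 2*C1 = -1. Solving gives C1 = 2, C2 = 3.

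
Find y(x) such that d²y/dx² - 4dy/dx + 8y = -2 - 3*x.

y = -7/16 - 3*x/8 + C1*cos(2*x)*exp(2*x) + C2*exp(2*x)*sin(2*x)

Characteristic equation r² - 4r + 8 = 0 has discriminant (-4)² - 4·(8) = -16 < 0, so r = 2 ± 2i.
Hence y_h = C1*cos(2*x)*exp(2*x) + C2*exp(2*x)*sin(2*x).
For the particular solution try y_p = A0 + A1*x. Substituting and matching coefficients of each power of x gives A0 = -7/16, A1 = -3/8, so y_p = -7/16 - 3*x/8.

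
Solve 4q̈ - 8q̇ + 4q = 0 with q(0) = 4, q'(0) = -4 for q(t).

q = 4*exp(t) - 8*t*exp(t)

Divide through by 4: q'' - 2q' + q = 0.
Characteristic equation r² - 2r + 1 = 0 has discriminant (-2)² - 4·(1) = 0, so r = 1 is a repeated root.
Hence q_h = (C1 + C2*t)*exp(t).
Apply the initial conditions: q(0) = C1 = 4 and q'(0) = C1 + C2 = -4. Solving gives C1 = 4, C2 = -8.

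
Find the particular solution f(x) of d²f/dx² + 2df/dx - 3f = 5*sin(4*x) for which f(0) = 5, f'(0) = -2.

Characteristic equation r² + 2r - 3 = 0 factors as (r - 1)(r + 3) = 0, so r = 1, -3.
Hence f_h = C1*exp(x) + C2*exp(-3*x).
Try f_p = A*cos(4*x) + B*sin(4*x). Substituting and equating the coefficients of cos(4x) and sin(4x) gives A = -8/85, B = -19/85, so f_p = -19*sin(4*x)/85 - 8*cos(4*x)/85.
General solution: f = -19*sin(4*x)/85 - 8*cos(4*x)/85 + C1*exp(x) + C2*exp(-3*x).
Apply the initial conditions: f(0) = -8/85 + C1 + C2 = 5 and f'(0) = -76/85 + C1 - 3*C2 = -2. Solving gives C1 = 241/68, C2 = 31/20.

f = -19*sin(4*x)/85 - 8*cos(4*x)/85 + 31*exp(-3*x)/20 + 241*exp(x)/68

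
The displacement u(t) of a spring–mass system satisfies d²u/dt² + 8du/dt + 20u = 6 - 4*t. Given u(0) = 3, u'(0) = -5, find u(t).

Characteristic equation r² + 8r + 20 = 0 has discriminant (8)² - 4·(20) = -16 < 0, so r = -4 ± 2i.
Hence u_h = C1*cos(2*t)*exp(-4*t) + C2*exp(-4*t)*sin(2*t).
For the particular solution try u_p = A0 + A1*t. Substituting and matching coefficients of each power of t gives A0 = 19/50, A1 = -1/5, so u_p = 19/50 - t/5.
General solution: u = 19/50 - t/5 + C1*cos(2*t)*exp(-4*t) + C2*exp(-4*t)*sin(2*t).
Apply the initial conditions: u(0) = 19/50 + C1 = 3 and u'(0) = -1/5 - 4*C1 + 2*C2 = -5. Solving gives C1 = 131/50, C2 = 71/25.

u = 19/50 - t/5 + 71*exp(-4*t)*sin(2*t)/25 + 131*cos(2*t)*exp(-4*t)/50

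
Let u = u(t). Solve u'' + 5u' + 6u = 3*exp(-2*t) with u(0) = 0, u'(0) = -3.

u = -6*exp(-2*t) + 6*exp(-3*t) + 3*t*exp(-2*t)

Characteristic equation r² + 5r + 6 = 0 factors as (r + 3)(r + 2) = 0, so r = -3, -2.
Hence u_h = C1*exp(-3*t) + C2*exp(-2*t).
Since exp(-2*t) solves the homogeneous equation (r = -2 is a root of multiplicity 1), multiply the trial by t. Try u_p = A*t*exp(-2*t). Substituting into the equation and dividing by exp(-2*t) gives A = 3, so u_p = 3*t*exp(-2*t).
General solution: u = C1*exp(-3*t) + C2*exp(-2*t) + 3*t*exp(-2*t).
Apply the initial conditions: u(0) = C1 + C2 = 0 and u'(0) = 3 - 3*C1 - 2*C2 = -3. Solving gives C1 = 6, C2 = -6.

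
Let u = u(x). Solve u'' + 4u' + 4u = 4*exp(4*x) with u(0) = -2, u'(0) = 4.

u = -19*exp(-2*x)/9 + exp(4*x)/9 - 2*x*exp(-2*x)/3

Characteristic equation r² + 4r + 4 = 0 has discriminant (4)² - 4·(4) = 0, so r = -2 is a repeated root.
Hence u_h = (C1 + C2*x)*exp(-2*x).
Try u_p = A*exp(4*x). Substituting into the equation and dividing by exp(4*x) gives A = 1/9, so u_p = exp(4*x)/9.
General solution: u = exp(4*x)/9 + C1*exp(-2*x) + C2*x*exp(-2*x).
Apply the initial conditions: u(0) = 1/9 + C1 = -2 and u'(0) = 4/9 + C2 - 2*C1 = 4. Solving gives C1 = -19/9, C2 = -2/3.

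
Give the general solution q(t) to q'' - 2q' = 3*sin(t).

q = C2 - 3*sin(t)/5 + 6*cos(t)/5 + C1*exp(2*t)

Characteristic equation r² - 2r = 0 factors as (r - 2)r = 0, so r = 2, 0.
Hence q_h = C1*exp(2*t) + C2.
Try q_p = A*cos(t) + B*sin(t). Substituting and equating the coefficients of cos(t) and sin(t) gives A = 6/5, B = -3/5, so q_p = -3*sin(t)/5 + 6*cos(t)/5.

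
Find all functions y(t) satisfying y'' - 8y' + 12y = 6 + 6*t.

Characteristic equation r² - 8r + 12 = 0 factors as (r - 6)(r - 2) = 0, so r = 6, 2.
Hence y_h = C1*exp(6*t) + C2*exp(2*t).
For the particular solution try y_p = A0 + A1*t. Substituting and matching coefficients of each power of t gives A0 = 5/6, A1 = 1/2, so y_p = 5/6 + t/2.

y = 5/6 + t/2 + C1*exp(6*t) + C2*exp(2*t)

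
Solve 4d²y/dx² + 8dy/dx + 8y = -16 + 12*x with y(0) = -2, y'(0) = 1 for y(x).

y = -7/2 + 3*x/2 + exp(-x)*sin(x) + 3*cos(x)*exp(-x)/2

Divide through by 4: y'' + 2y' + 2y = -4 + 3*x.
Characteristic equation r² + 2r + 2 = 0 has discriminant (2)² - 4·(2) = -4 < 0, so r = -1 ± i.
Hence y_h = C1*cos(x)*exp(-x) + C2*exp(-x)*sin(x).
For the particular solution try y_p = A0 + A1*x. Substituting and matching coefficients of each power of x gives A0 = -7/2, A1 = 3/2, so y_p = -7/2 + 3*x/2.
General solution: y = -7/2 + 3*x/2 + C1*cos(x)*exp(-x) + C2*exp(-x)*sin(x).
Apply the initial conditions: y(0) = -7/2 + C1 = -2 and y'(0) = 3/2 + C2 - C1 = 1. Solving gives C1 = 3/2, C2 = 1.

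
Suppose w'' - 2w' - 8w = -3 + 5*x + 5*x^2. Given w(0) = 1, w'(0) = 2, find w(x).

Characteristic equation r² - 2r - 8 = 0 factors as (r + 2)(r - 4) = 0, so r = -2, 4.
Hence w_h = C1*exp(-2*x) + C2*exp(4*x).
For the particular solution try w_p = A0 + A1*x + A2*x^2. Substituting and matching coefficients of each power of x gives A0 = 19/64, A1 = -5/16, A2 = -5/8, so w_p = 19/64 - 5*x^2/8 - 5*x/16.
General solution: w = 19/64 - 5*x^2/8 - 5*x/16 + C1*exp(-2*x) + C2*exp(4*x).
Apply the initial conditions: w(0) = 19/64 + C1 + C2 = 1 and w'(0) = -5/16 - 2*C1 + 4*C2 = 2. Solving gives C1 = 1/12, C2 = 119/192.

w = 19/64 - 5*x**2/8 - 5*x/16 + exp(-2*x)/12 + 119*exp(4*x)/192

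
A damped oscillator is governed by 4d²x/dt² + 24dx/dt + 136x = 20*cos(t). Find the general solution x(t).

Divide through by 4: x'' + 6x' + 34x = 5*cos(t).
Characteristic equation r² + 6r + 34 = 0 has discriminant (6)² - 4·(34) = -100 < 0, so r = -3 ± 5i.
Hence x_h = C1*cos(5*t)*exp(-3*t) + C2*exp(-3*t)*sin(5*t).
Try x_p = A*cos(t) + B*sin(t). Substituting and equating the coefficients of cos(t) and sin(t) gives A = 11/75, B = 2/75, so x_p = 2*sin(t)/75 + 11*cos(t)/75.

x = 2*sin(t)/75 + 11*cos(t)/75 + C1*cos(5*t)*exp(-3*t) + C2*exp(-3*t)*sin(5*t)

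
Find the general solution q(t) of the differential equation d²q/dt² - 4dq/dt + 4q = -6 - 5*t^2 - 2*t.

Characteristic equation r² - 4r + 4 = 0 has discriminant (-4)² - 4·(4) = 0, so r = 2 is a repeated root.
Hence q_h = (C1 + C2*t)*exp(2*t).
For the particular solution try q_p = A0 + A1*t + A2*t^2. Substituting and matching coefficients of each power of t gives A0 = -31/8, A1 = -3, A2 = -5/4, so q_p = -31/8 - 3*t - 5*t^2/4.

q = -31/8 - 3*t - 5*t**2/4 + C1*exp(2*t) + C2*t*exp(2*t)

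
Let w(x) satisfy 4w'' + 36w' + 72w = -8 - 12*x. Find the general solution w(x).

Divide through by 4: w'' + 9w' + 18w = -2 - 3*x.
Characteristic equation r² + 9r + 18 = 0 factors as (r + 6)(r + 3) = 0, so r = -6, -3.
Hence w_h = C1*exp(-6*x) + C2*exp(-3*x).
For the particular solution try w_p = A0 + A1*x. Substituting and matching coefficients of each power of x gives A0 = -1/36, A1 = -1/6, so w_p = -1/36 - x/6.

w = -1/36 - x/6 + C1*exp(-6*x) + C2*exp(-3*x)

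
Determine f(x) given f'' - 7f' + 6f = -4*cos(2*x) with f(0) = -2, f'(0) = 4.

f = -76*exp(x)/25 - cos(2*x)/25 + 7*sin(2*x)/25 + 27*exp(6*x)/25

Characteristic equation r² - 7r + 6 = 0 factors as (r - 6)(r - 1) = 0, so r = 6, 1.
Hence f_h = C1*exp(6*x) + C2*exp(x).
Try f_p = A*cos(2*x) + B*sin(2*x). Substituting and equating the coefficients of cos(2x) and sin(2x) gives A = -1/25, B = 7/25, so f_p = -cos(2*x)/25 + 7*sin(2*x)/25.
General solution: f = -cos(2*x)/25 + 7*sin(2*x)/25 + C1*exp(6*x) + C2*exp(x).
Apply the initial conditions: f(0) = -1/25 + C1 + C2 = -2 and f'(0) = 14/25 + C2 + 6*C1 = 4. Solving gives C1 = 27/25, C2 = -76/25.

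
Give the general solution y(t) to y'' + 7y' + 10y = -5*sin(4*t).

Characteristic equation r² + 7r + 10 = 0 factors as (r + 2)(r + 5) = 0, so r = -2, -5.
Hence y_h = C1*exp(-2*t) + C2*exp(-5*t).
Try y_p = A*cos(4*t) + B*sin(4*t). Substituting and equating the coefficients of cos(4t) and sin(4t) gives A = 7/41, B = 3/82, so y_p = 3*sin(4*t)/82 + 7*cos(4*t)/41.

y = 3*sin(4*t)/82 + 7*cos(4*t)/41 + C1*exp(-2*t) + C2*exp(-5*t)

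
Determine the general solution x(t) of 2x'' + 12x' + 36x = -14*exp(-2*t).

x = -7*exp(-2*t)/10 + C1*cos(3*t)*exp(-3*t) + C2*exp(-3*t)*sin(3*t)

Divide through by 2: x'' + 6x' + 18x = -7*exp(-2*t).
Characteristic equation r² + 6r + 18 = 0 has discriminant (6)² - 4·(18) = -36 < 0, so r = -3 ± 3i.
Hence x_h = C1*cos(3*t)*exp(-3*t) + C2*exp(-3*t)*sin(3*t).
Try x_p = A*exp(-2*t). Substituting into the equation and dividing by exp(-2*t) gives A = -7/10, so x_p = -7*exp(-2*t)/10.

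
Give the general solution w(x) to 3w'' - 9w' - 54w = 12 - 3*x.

Divide through by 3: w'' - 3w' - 18w = 4 - x.
Characteristic equation r² - 3r - 18 = 0 factors as (r + 3)(r - 6) = 0, so r = -3, 6.
Hence w_h = C1*exp(-3*x) + C2*exp(6*x).
For the particular solution try w_p = A0 + A1*x. Substituting and matching coefficients of each power of x gives A0 = -25/108, A1 = 1/18, so w_p = -25/108 + x/18.

w = -25/108 + x/18 + C1*exp(-3*x) + C2*exp(6*x)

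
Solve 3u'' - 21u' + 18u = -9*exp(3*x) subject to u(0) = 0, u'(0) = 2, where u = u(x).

u = exp(3*x)/2 - 7*exp(x)/10 + exp(6*x)/5

Divide through by 3: u'' - 7u' + 6u = -3*exp(3*x).
Characteristic equation r² - 7r + 6 = 0 factors as (r - 1)(r - 6) = 0, so r = 1, 6.
Hence u_h = C1*exp(x) + C2*exp(6*x).
Try u_p = A*exp(3*x). Substituting into the equation and dividing by exp(3*x) gives A = 1/2, so u_p = exp(3*x)/2.
General solution: u = exp(3*x)/2 + C1*exp(x) + C2*exp(6*x).
Apply the initial conditions: u(0) = 1/2 + C1 + C2 = 0 and u'(0) = 3/2 + C1 + 6*C2 = 2. Solving gives C1 = -7/10, C2 = 1/5.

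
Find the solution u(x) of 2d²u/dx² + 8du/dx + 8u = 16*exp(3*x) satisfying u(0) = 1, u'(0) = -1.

u = 8*exp(3*x)/25 + 17*exp(-2*x)/25 - 3*x*exp(-2*x)/5

Divide through by 2: u'' + 4u' + 4u = 8*exp(3*x).
Characteristic equation r² + 4r + 4 = 0 has discriminant (4)² - 4·(4) = 0, so r = -2 is a repeated root.
Hence u_h = (C1 + C2*x)*exp(-2*x).
Try u_p = A*exp(3*x). Substituting into the equation and dividing by exp(3*x) gives A = 8/25, so u_p = 8*exp(3*x)/25.
General solution: u = 8*exp(3*x)/25 + C1*exp(-2*x) + C2*x*exp(-2*x).
Apply the initial conditions: u(0) = 8/25 + C1 = 1 and u'(0) = 24/25 + C2 - 2*C1 = -1. Solving gives C1 = 17/25, C2 = -3/5.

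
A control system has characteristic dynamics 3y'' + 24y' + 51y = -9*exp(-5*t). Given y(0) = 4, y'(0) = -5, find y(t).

Divide through by 3: y'' + 8y' + 17y = -3*exp(-5*t).
Characteristic equation r² + 8r + 17 = 0 has discriminant (8)² - 4·(17) = -4 < 0, so r = -4 ± i.
Hence y_h = C1*cos(t)*exp(-4*t) + C2*exp(-4*t)*sin(t).
Try y_p = A*exp(-5*t). Substituting into the equation and dividing by exp(-5*t) gives A = -3/2, so y_p = -3*exp(-5*t)/2.
General solution: y = -3*exp(-5*t)/2 + C1*cos(t)*exp(-4*t) + C2*exp(-4*t)*sin(t).
Apply the initial conditions: y(0) = -3/2 + C1 = 4 and y'(0) = 15/2 + C2 - 4*C1 = -5. Solving gives C1 = 11/2, C2 = 19/2.

y = -3*exp(-5*t)/2 + 11*cos(t)*exp(-4*t)/2 + 19*exp(-4*t)*sin(t)/2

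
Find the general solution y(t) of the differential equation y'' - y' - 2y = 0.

Characteristic equation r² - r - 2 = 0 factors as (r - 2)(r + 1) = 0, so r = 2, -1.
Hence y_h = C1*exp(2*t) + C2*exp(-t).

y = C1*exp(2*t) + C2*exp(-t)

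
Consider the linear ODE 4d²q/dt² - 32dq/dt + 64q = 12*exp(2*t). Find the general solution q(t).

q = 3*exp(2*t)/4 + C1*exp(4*t) + C2*t*exp(4*t)

Divide through by 4: q'' - 8q' + 16q = 3*exp(2*t).
Characteristic equation r² - 8r + 16 = 0 has discriminant (-8)² - 4·(16) = 0, so r = 4 is a repeated root.
Hence q_h = (C1 + C2*t)*exp(4*t).
Try q_p = A*exp(2*t). Substituting into the equation and dividing by exp(2*t) gives A = 3/4, so q_p = 3*exp(2*t)/4.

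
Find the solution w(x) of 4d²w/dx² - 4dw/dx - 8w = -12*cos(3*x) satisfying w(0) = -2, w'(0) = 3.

Divide through by 4: w'' - w' - 2w = -3*cos(3*x).
Characteristic equation r² - r - 2 = 0 factors as (r - 2)(r + 1) = 0, so r = 2, -1.
Hence w_h = C1*exp(2*x) + C2*exp(-x).
Try w_p = A*cos(3*x) + B*sin(3*x). Substituting and equating the coefficients of cos(3x) and sin(3x) gives A = 33/130, B = 9/130, so w_p = 9*sin(3*x)/130 + 33*cos(3*x)/130.
General solution: w = 9*sin(3*x)/130 + 33*cos(3*x)/130 + C1*exp(2*x) + C2*exp(-x).
Apply the initial conditions: w(0) = 33/130 + C1 + C2 = -2 and w'(0) = 27/130 - C2 + 2*C1 = 3. Solving gives C1 = 7/39, C2 = -73/30.

w = -73*exp(-x)/30 + 7*exp(2*x)/39 + 9*sin(3*x)/130 + 33*cos(3*x)/130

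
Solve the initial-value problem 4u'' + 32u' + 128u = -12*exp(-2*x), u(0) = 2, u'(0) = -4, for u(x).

u = -3*exp(-2*x)/20 + 43*cos(4*x)*exp(-4*x)/20 + 43*exp(-4*x)*sin(4*x)/40

Divide through by 4: u'' + 8u' + 32u = -3*exp(-2*x).
Characteristic equation r² + 8r + 32 = 0 has discriminant (8)² - 4·(32) = -64 < 0, so r = -4 ± 4i.
Hence u_h = C1*cos(4*x)*exp(-4*x) + C2*exp(-4*x)*sin(4*x).
Try u_p = A*exp(-2*x). Substituting into the equation and dividing by exp(-2*x) gives A = -3/20, so u_p = -3*exp(-2*x)/20.
General solution: u = -3*exp(-2*x)/20 + C1*cos(4*x)*exp(-4*x) + C2*exp(-4*x)*sin(4*x).
Apply the initial conditions: u(0) = -3/20 + C1 = 2 and u'(0) = 3/10 - 4*C1 + 4*C2 = -4. Solving gives C1 = 43/20, C2 = 43/40.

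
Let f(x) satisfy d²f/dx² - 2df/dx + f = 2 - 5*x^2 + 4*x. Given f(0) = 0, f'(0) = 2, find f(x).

Characteristic equation r² - 2r + 1 = 0 has discriminant (-2)² - 4·(1) = 0, so r = 1 is a repeated root.
Hence f_h = (C1 + C2*x)*exp(x).
For the particular solution try f_p = A0 + A1*x + A2*x^2. Substituting and matching coefficients of each power of x gives A0 = -20, A1 = -16, A2 = -5, so f_p = -20 - 16*x - 5*x^2.
General solution: f = -20 - 16*x - 5*x^2 + C1*exp(x) + C2*x*exp(x).
Apply the initial conditions: f(0) = -20 + C1 = 0 and f'(0) = -16 + C1 + C2 = 2. Solving gives C1 = 20, C2 = -2.

f = -20 - 16*x - 5*x**2 + 20*exp(x) - 2*x*exp(x)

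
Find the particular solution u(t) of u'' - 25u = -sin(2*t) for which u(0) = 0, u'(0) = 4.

Characteristic equation r² - 25 = 0 factors as (r + 5)(r - 5) = 0, so r = -5, 5.
Hence u_h = C1*exp(-5*t) + C2*exp(5*t).
Try u_p = A*cos(2*t) + B*sin(2*t). Substituting and equating the coefficients of cos(2t) and sin(2t) gives A = 0, B = 1/29, so u_p = sin(2*t)/29.
General solution: u = sin(2*t)/29 + C1*exp(-5*t) + C2*exp(5*t).
Apply the initial conditions: u(0) = C1 + C2 = 0 and u'(0) = 2/29 - 5*C1 + 5*C2 = 4. Solving gives C1 = -57/145, C2 = 57/145.

u = -57*exp(-5*t)/145 + sin(2*t)/29 + 57*exp(5*t)/145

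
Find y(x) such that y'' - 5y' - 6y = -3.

y = 1/2 + C1*exp(6*x) + C2*exp(-x)

Characteristic equation r² - 5r - 6 = 0 factors as (r - 6)(r + 1) = 0, so r = 6, -1.
Hence y_h = C1*exp(6*x) + C2*exp(-x).
For the particular solution try y_p = A0. Substituting and matching coefficients of each power of x gives A0 = 1/2, so y_p = 1/2.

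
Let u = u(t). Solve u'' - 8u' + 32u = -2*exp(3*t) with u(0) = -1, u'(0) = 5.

Characteristic equation r² - 8r + 32 = 0 has discriminant (-8)² - 4·(32) = -64 < 0, so r = 4 ± 4i.
Hence u_h = C1*cos(4*t)*exp(4*t) + C2*exp(4*t)*sin(4*t).
Try u_p = A*exp(3*t). Substituting into the equation and dividing by exp(3*t) gives A = -2/17, so u_p = -2*exp(3*t)/17.
General solution: u = -2*exp(3*t)/17 + C1*cos(4*t)*exp(4*t) + C2*exp(4*t)*sin(4*t).
Apply the initial conditions: u(0) = -2/17 + C1 = -1 and u'(0) = -6/17 + 4*C1 + 4*C2 = 5. Solving gives C1 = -15/17, C2 = 151/68.

u = -2*exp(3*t)/17 - 15*cos(4*t)*exp(4*t)/17 + 151*exp(4*t)*sin(4*t)/68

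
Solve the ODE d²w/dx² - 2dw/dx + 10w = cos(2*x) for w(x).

w = -sin(2*x)/13 + 3*cos(2*x)/26 + C1*cos(3*x)*exp(x) + C2*exp(x)*sin(3*x)

Characteristic equation r² - 2r + 10 = 0 has discriminant (-2)² - 4·(10) = -36 < 0, so r = 1 ± 3i.
Hence w_h = C1*cos(3*x)*exp(x) + C2*exp(x)*sin(3*x).
Try w_p = A*cos(2*x) + B*sin(2*x). Substituting and equating the coefficients of cos(2x) and sin(2x) gives A = 3/26, B = -1/13, so w_p = -sin(2*x)/13 + 3*cos(2*x)/26.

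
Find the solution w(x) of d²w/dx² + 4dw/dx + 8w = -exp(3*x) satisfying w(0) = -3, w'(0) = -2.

Characteristic equation r² + 4r + 8 = 0 has discriminant (4)² - 4·(8) = -16 < 0, so r = -2 ± 2i.
Hence w_h = C1*cos(2*x)*exp(-2*x) + C2*exp(-2*x)*sin(2*x).
Try w_p = A*exp(3*x). Substituting into the equation and dividing by exp(3*x) gives A = -1/29, so w_p = -exp(3*x)/29.
General solution: w = -exp(3*x)/29 + C1*cos(2*x)*exp(-2*x) + C2*exp(-2*x)*sin(2*x).
Apply the initial conditions: w(0) = -1/29 + C1 = -3 and w'(0) = -3/29 - 2*C1 + 2*C2 = -2. Solving gives C1 = -86/29, C2 = -227/58.

w = -exp(3*x)/29 - 227*exp(-2*x)*sin(2*x)/58 - 86*cos(2*x)*exp(-2*x)/29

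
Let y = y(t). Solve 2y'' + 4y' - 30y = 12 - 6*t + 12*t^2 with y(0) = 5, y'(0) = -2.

Divide through by 2: y'' + 2y' - 15y = 6 - 3*t + 6*t^2.
Characteristic equation r² + 2r - 15 = 0 factors as (r - 3)(r + 5) = 0, so r = 3, -5.
Hence y_h = C1*exp(3*t) + C2*exp(-5*t).
For the particular solution try y_p = A0 + A1*t + A2*t^2. Substituting and matching coefficients of each power of t gives A0 = -496/1125, A1 = 7/75, A2 = -2/5, so y_p = -496/1125 - 2*t^2/5 + 7*t/75.
General solution: y = -496/1125 - 2*t^2/5 + 7*t/75 + C1*exp(3*t) + C2*exp(-5*t).
Apply the initial conditions: y(0) = -496/1125 + C1 + C2 = 5 and y'(0) = 7/75 - 5*C2 + 3*C1 = -2. Solving gives C1 = 113/36, C2 = 1151/500.

y = -496/1125 - 2*t**2/5 + 7*t/75 + 113*exp(3*t)/36 + 1151*exp(-5*t)/500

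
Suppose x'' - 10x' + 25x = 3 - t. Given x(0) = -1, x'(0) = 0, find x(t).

Characteristic equation r² - 10r + 25 = 0 has discriminant (-10)² - 4·(25) = 0, so r = 5 is a repeated root.
Hence x_h = (C1 + C2*t)*exp(5*t).
For the particular solution try x_p = A0 + A1*t. Substituting and matching coefficients of each power of t gives A0 = 13/125, A1 = -1/25, so x_p = 13/125 - t/25.
General solution: x = 13/125 - t/25 + C1*exp(5*t) + C2*t*exp(5*t).
Apply the initial conditions: x(0) = 13/125 + C1 = -1 and x'(0) = -1/25 + C2 + 5*C1 = 0. Solving gives C1 = -138/125, C2 = 139/25.

x = 13/125 - 138*exp(5*t)/125 - t/25 + 139*t*exp(5*t)/25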